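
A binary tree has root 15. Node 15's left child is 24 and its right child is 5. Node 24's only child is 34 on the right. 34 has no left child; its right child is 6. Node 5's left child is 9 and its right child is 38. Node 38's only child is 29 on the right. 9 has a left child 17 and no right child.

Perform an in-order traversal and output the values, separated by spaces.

24 34 6 15 17 9 5 38 29

In-order visits the left subtree, then the node, then the right subtree.
At 15: go left to 24.
  At 24: no left child.
  Visit 24.
  At 24: go right to 34.
    At 34: no left child.
    Visit 34.
    At 34: go right to 6.
      6 is a leaf — visit 6.
Visit 15.
At 15: go right to 5.
  At 5: go left to 9.
    At 9: go left to 17.
      17 is a leaf — visit 17.
    Visit 9.
    At 9: no right child.
  Visit 5.
  At 5: go right to 38.
    At 38: no left child.
    Visit 38.
    At 38: go right to 29.
      29 is a leaf — visit 29.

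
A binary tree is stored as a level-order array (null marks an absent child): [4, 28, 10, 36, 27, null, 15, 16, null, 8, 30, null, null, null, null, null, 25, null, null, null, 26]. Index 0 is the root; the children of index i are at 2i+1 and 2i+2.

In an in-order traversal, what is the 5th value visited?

In-order visits the left subtree, then the node, then the right subtree.
At 4: go left to 28.
  At 28: go left to 36.
    At 36: go left to 16.
      At 16: no left child.
      Visit 16.
      At 16: go right to 25.
        25 is a leaf — visit 25.
    Visit 36.
    At 36: no right child.
  Visit 28.
  At 28: go right to 27.
    At 27: go left to 8.
      At 8: no left child.
      Visit 8.
      At 8: go right to 26.
        26 is a leaf — visit 26.
    Visit 27.
    At 27: go right to 30.
      30 is a leaf — visit 30.
Visit 4.
At 4: go right to 10.
  At 10: no left child.
  Visit 10.
  At 10: go right to 15.
    15 is a leaf — visit 15.
Full in-order sequence: 16, 25, 36, 28, 8, 26, 27, 30, 4, 10, 15.

8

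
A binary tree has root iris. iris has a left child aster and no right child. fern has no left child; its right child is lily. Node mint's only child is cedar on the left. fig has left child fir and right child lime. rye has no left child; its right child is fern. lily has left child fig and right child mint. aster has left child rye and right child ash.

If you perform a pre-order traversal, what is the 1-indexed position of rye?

Pre-order visits the node, then its left subtree, then its right subtree.
Visit iris.
At iris: go left to aster.
  Visit aster.
  At aster: go left to rye.
    Visit rye.
    At rye: no left child.
    At rye: go right to fern.
      Visit fern.
      At fern: no left child.
      At fern: go right to lily.
        Visit lily.
        At lily: go left to fig.
          Visit fig.
          At fig: go left to fir.
            fir is a leaf — visit fir.
          At fig: go right to lime.
            lime is a leaf — visit lime.
        At lily: go right to mint.
          Visit mint.
          At mint: go left to cedar.
            cedar is a leaf — visit cedar.
          At mint: no right child.
  At aster: go right to ash.
    ash is a leaf — visit ash.
At iris: no right child.
Full pre-order sequence: iris, aster, rye, fern, lily, fig, fir, lime, mint, cedar, ash.

3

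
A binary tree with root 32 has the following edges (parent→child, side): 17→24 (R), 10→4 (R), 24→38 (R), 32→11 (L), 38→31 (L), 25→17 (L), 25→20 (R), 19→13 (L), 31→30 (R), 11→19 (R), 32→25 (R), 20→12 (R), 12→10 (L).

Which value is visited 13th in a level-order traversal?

4

Level-order visits nodes level by level from the root, left to right within each level.
Level 0: 32
Level 1: 11, 25
Level 2: 19, 17, 20
Level 3: 13, 24, 12
Level 4: 38, 10
Level 5: 31, 4
Level 6: 30
Full level-order sequence: 32, 11, 25, 19, 17, 20, 13, 24, 12, 38, 10, 31, 4, 30.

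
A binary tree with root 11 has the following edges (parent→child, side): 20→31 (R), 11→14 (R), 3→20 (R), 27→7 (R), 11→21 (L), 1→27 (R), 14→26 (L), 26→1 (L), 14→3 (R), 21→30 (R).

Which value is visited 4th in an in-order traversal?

In-order visits the left subtree, then the node, then the right subtree.
At 11: go left to 21.
  At 21: no left child.
  Visit 21.
  At 21: go right to 30.
    30 is a leaf — visit 30.
Visit 11.
At 11: go right to 14.
  At 14: go left to 26.
    At 26: go left to 1.
      At 1: no left child.
      Visit 1.
      At 1: go right to 27.
        At 27: no left child.
        Visit 27.
        At 27: go right to 7.
          7 is a leaf — visit 7.
    Visit 26.
    At 26: no right child.
  Visit 14.
  At 14: go right to 3.
    At 3: no left child.
    Visit 3.
    At 3: go right to 20.
      At 20: no left child.
      Visit 20.
      At 20: go right to 31.
        31 is a leaf — visit 31.
Full in-order sequence: 21, 30, 11, 1, 27, 7, 26, 14, 3, 20, 31.

1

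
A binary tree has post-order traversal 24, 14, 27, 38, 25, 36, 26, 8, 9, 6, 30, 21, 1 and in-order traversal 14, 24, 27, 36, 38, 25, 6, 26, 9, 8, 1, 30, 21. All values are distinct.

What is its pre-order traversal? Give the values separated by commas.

The last element of post-order is the root; it splits in-order into left and right subtrees.
Root 1: left subtree has 10 nodes {14, 24, 27, 36, 38, 25, 6, 26, 9, 8}, right has 2 {30, 21}.
  Root 6: left subtree has 6 nodes {14, 24, 27, 36, 38, 25}, right has 3 {26, 9, 8}.
    Root 36: left subtree has 3 nodes {14, 24, 27}, right has 2 {38, 25}.
      Root 27: left subtree has 2 nodes {14, 24}, right has 0 { }.
        Root 14: left subtree has 0 nodes { }, right has 1 {24}.
      Root 25: left subtree has 1 node {38}, right has 0 { }.
    Root 9: left subtree has 1 node {26}, right has 1 {8}.
  Root 21: left subtree has 1 node {30}, right has 0 { }.

1, 6, 36, 27, 14, 24, 25, 38, 9, 26, 8, 21, 30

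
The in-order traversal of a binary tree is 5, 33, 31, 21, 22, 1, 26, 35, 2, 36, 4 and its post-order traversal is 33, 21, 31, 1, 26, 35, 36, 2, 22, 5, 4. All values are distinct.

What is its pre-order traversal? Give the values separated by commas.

The last element of post-order is the root; it splits in-order into left and right subtrees.
Root 4: left subtree has 10 nodes {5, 33, 31, 21, 22, 1, 26, 35, 2, 36}, right has 0 { }.
  Root 5: left subtree has 0 nodes { }, right has 9 {33, 31, 21, 22, 1, 26, 35, 2, 36}.
    Root 22: left subtree has 3 nodes {33, 31, 21}, right has 5 {1, 26, 35, 2, 36}.
      Root 31: left subtree has 1 node {33}, right has 1 {21}.
      Root 2: left subtree has 3 nodes {1, 26, 35}, right has 1 {36}.
        Root 35: left subtree has 2 nodes {1, 26}, right has 0 { }.
          Root 26: left subtree has 1 node {1}, right has 0 { }.

4, 5, 22, 31, 33, 21, 2, 35, 26, 1, 36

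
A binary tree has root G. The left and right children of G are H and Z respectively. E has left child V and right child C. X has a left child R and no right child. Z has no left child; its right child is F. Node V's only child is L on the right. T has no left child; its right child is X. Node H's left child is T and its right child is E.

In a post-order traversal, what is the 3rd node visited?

Post-order visits the left subtree, then the right subtree, then the node.
At G: go left to H.
  At H: go left to T.
    At T: no left child.
    At T: go right to X.
      At X: go left to R.
        R is a leaf — visit R.
      At X: no right child.
      Visit X.
    Visit T.
  At H: go right to E.
    At E: go left to V.
      At V: no left child.
      At V: go right to L.
        L is a leaf — visit L.
      Visit V.
    At E: go right to C.
      C is a leaf — visit C.
    Visit E.
  Visit H.
At G: go right to Z.
  At Z: no left child.
  At Z: go right to F.
    F is a leaf — visit F.
  Visit Z.
Visit G.
Full post-order sequence: R, X, T, L, V, C, E, H, F, Z, G.

T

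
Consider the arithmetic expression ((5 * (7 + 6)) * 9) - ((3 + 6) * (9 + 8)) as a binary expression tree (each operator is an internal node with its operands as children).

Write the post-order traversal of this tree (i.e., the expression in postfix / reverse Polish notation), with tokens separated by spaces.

5 7 6 + * 9 * 3 6 + 9 8 + * -

Post-order on an expression tree gives postfix notation: for each operator, emit left operand, right operand, then the operator.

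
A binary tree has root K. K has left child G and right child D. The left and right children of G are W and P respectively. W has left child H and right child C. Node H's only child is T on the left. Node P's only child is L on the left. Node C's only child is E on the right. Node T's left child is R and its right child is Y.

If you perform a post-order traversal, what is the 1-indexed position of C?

6

Post-order visits the left subtree, then the right subtree, then the node.
At K: go left to G.
  At G: go left to W.
    At W: go left to H.
      At H: go left to T.
        At T: go left to R.
          R is a leaf — visit R.
        At T: go right to Y.
          Y is a leaf — visit Y.
        Visit T.
      At H: no right child.
      Visit H.
    At W: go right to C.
      At C: no left child.
      At C: go right to E.
        E is a leaf — visit E.
      Visit C.
    Visit W.
  At G: go right to P.
    At P: go left to L.
      L is a leaf — visit L.
    At P: no right child.
    Visit P.
  Visit G.
At K: go right to D.
  D is a leaf — visit D.
Visit K.
Full post-order sequence: R, Y, T, H, E, C, W, L, P, G, D, K.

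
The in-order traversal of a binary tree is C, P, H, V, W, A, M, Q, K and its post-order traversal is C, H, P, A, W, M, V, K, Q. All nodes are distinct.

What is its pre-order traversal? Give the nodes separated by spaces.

Q V P C H M W A K

The last element of post-order is the root; it splits in-order into left and right subtrees.
Root Q: left subtree has 7 nodes {C, P, H, V, W, A, M}, right has 1 {K}.
  Root V: left subtree has 3 nodes {C, P, H}, right has 3 {W, A, M}.
    Root P: left subtree has 1 node {C}, right has 1 {H}.
    Root M: left subtree has 2 nodes {W, A}, right has 0 { }.
      Root W: left subtree has 0 nodes { }, right has 1 {A}.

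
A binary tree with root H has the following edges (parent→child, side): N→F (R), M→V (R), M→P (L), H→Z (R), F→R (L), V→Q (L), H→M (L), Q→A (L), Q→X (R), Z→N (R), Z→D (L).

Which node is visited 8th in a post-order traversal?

R

Post-order visits the left subtree, then the right subtree, then the node.
At H: go left to M.
  At M: go left to P.
    P is a leaf — visit P.
  At M: go right to V.
    At V: go left to Q.
      At Q: go left to A.
        A is a leaf — visit A.
      At Q: go right to X.
        X is a leaf — visit X.
      Visit Q.
    At V: no right child.
    Visit V.
  Visit M.
At H: go right to Z.
  At Z: go left to D.
    D is a leaf — visit D.
  At Z: go right to N.
    At N: no left child.
    At N: go right to F.
      At F: go left to R.
        R is a leaf — visit R.
      At F: no right child.
      Visit F.
    Visit N.
  Visit Z.
Visit H.
Full post-order sequence: P, A, X, Q, V, M, D, R, F, N, Z, H.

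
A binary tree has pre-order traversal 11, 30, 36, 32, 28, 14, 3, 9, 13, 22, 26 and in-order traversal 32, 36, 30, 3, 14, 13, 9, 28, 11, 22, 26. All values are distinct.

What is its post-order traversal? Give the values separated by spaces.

The first element of pre-order is the root; it splits in-order into left and right subtrees.
Root 11: left subtree has 8 nodes {32, 36, 30, 3, 14, 13, 9, 28}, right has 2 {22, 26}.
  Root 30: left subtree has 2 nodes {32, 36}, right has 5 {3, 14, 13, 9, 28}.
    Root 36: left subtree has 1 node {32}, right has 0 { }.
    Root 28: left subtree has 4 nodes {3, 14, 13, 9}, right has 0 { }.
      Root 14: left subtree has 1 node {3}, right has 2 {13, 9}.
        Root 9: left subtree has 1 node {13}, right has 0 { }.
  Root 22: left subtree has 0 nodes { }, right has 1 {26}.

32 36 3 13 9 14 28 30 26 22 11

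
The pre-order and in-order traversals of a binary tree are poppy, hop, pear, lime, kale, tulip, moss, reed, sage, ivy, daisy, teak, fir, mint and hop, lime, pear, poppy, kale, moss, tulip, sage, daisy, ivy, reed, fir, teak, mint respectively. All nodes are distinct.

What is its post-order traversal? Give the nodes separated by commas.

lime, pear, hop, moss, daisy, ivy, sage, fir, mint, teak, reed, tulip, kale, poppy

The first element of pre-order is the root; it splits in-order into left and right subtrees.
Root poppy: left subtree has 3 nodes {hop, lime, pear}, right has 10 {kale, moss, tulip, sage, daisy, ivy, reed, fir, teak, mint}.
  Root hop: left subtree has 0 nodes { }, right has 2 {lime, pear}.
    Root pear: left subtree has 1 node {lime}, right has 0 { }.
  Root kale: left subtree has 0 nodes { }, right has 9 {moss, tulip, sage, daisy, ivy, reed, fir, teak, mint}.
    Root tulip: left subtree has 1 node {moss}, right has 7 {sage, daisy, ivy, reed, fir, teak, mint}.
      Root reed: left subtree has 3 nodes {sage, daisy, ivy}, right has 3 {fir, teak, mint}.
        Root sage: left subtree has 0 nodes { }, right has 2 {daisy, ivy}.
          Root ivy: left subtree has 1 node {daisy}, right has 0 { }.
        Root teak: left subtree has 1 node {fir}, right has 1 {mint}.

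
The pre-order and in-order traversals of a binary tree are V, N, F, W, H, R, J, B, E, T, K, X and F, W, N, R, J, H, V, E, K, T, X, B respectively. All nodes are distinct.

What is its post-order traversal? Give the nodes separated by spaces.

The first element of pre-order is the root; it splits in-order into left and right subtrees.
Root V: left subtree has 6 nodes {F, W, N, R, J, H}, right has 5 {E, K, T, X, B}.
  Root N: left subtree has 2 nodes {F, W}, right has 3 {R, J, H}.
    Root F: left subtree has 0 nodes { }, right has 1 {W}.
    Root H: left subtree has 2 nodes {R, J}, right has 0 { }.
      Root R: left subtree has 0 nodes { }, right has 1 {J}.
  Root B: left subtree has 4 nodes {E, K, T, X}, right has 0 { }.
    Root E: left subtree has 0 nodes { }, right has 3 {K, T, X}.
      Root T: left subtree has 1 node {K}, right has 1 {X}.

W F J R H N K X T E B V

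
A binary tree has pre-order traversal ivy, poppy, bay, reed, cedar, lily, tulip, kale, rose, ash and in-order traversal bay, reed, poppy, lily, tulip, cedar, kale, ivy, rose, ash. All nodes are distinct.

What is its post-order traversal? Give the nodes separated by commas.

The first element of pre-order is the root; it splits in-order into left and right subtrees.
Root ivy: left subtree has 7 nodes {bay, reed, poppy, lily, tulip, cedar, kale}, right has 2 {rose, ash}.
  Root poppy: left subtree has 2 nodes {bay, reed}, right has 4 {lily, tulip, cedar, kale}.
    Root bay: left subtree has 0 nodes { }, right has 1 {reed}.
    Root cedar: left subtree has 2 nodes {lily, tulip}, right has 1 {kale}.
      Root lily: left subtree has 0 nodes { }, right has 1 {tulip}.
  Root rose: left subtree has 0 nodes { }, right has 1 {ash}.

reed, bay, tulip, lily, kale, cedar, poppy, ash, rose, ivy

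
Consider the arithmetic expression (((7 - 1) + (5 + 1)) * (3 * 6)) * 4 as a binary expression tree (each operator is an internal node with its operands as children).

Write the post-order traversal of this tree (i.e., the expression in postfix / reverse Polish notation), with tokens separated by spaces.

Post-order on an expression tree gives postfix notation: for each operator, emit left operand, right operand, then the operator.

7 1 - 5 1 + + 3 6 * * 4 *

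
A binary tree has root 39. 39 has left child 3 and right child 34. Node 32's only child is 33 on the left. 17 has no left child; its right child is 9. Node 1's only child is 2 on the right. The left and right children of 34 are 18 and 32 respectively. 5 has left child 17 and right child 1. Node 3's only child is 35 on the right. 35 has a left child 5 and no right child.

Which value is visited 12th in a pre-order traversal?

Pre-order visits the node, then its left subtree, then its right subtree.
Visit 39.
At 39: go left to 3.
  Visit 3.
  At 3: no left child.
  At 3: go right to 35.
    Visit 35.
    At 35: go left to 5.
      Visit 5.
      At 5: go left to 17.
        Visit 17.
        At 17: no left child.
        At 17: go right to 9.
          9 is a leaf — visit 9.
      At 5: go right to 1.
        Visit 1.
        At 1: no left child.
        At 1: go right to 2.
          2 is a leaf — visit 2.
    At 35: no right child.
At 39: go right to 34.
  Visit 34.
  At 34: go left to 18.
    18 is a leaf — visit 18.
  At 34: go right to 32.
    Visit 32.
    At 32: go left to 33.
      33 is a leaf — visit 33.
    At 32: no right child.
Full pre-order sequence: 39, 3, 35, 5, 17, 9, 1, 2, 34, 18, 32, 33.

33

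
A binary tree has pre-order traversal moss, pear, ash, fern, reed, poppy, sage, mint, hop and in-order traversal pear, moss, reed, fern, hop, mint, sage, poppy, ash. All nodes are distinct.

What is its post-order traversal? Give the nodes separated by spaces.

pear reed hop mint sage poppy fern ash moss

The first element of pre-order is the root; it splits in-order into left and right subtrees.
Root moss: left subtree has 1 node {pear}, right has 7 {reed, fern, hop, mint, sage, poppy, ash}.
  Root ash: left subtree has 6 nodes {reed, fern, hop, mint, sage, poppy}, right has 0 { }.
    Root fern: left subtree has 1 node {reed}, right has 4 {hop, mint, sage, poppy}.
      Root poppy: left subtree has 3 nodes {hop, mint, sage}, right has 0 { }.
        Root sage: left subtree has 2 nodes {hop, mint}, right has 0 { }.
          Root mint: left subtree has 1 node {hop}, right has 0 { }.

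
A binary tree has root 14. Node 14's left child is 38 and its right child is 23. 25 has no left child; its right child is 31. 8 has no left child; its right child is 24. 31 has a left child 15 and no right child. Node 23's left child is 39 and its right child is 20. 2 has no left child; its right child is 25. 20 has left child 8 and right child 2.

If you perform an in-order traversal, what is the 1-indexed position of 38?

In-order visits the left subtree, then the node, then the right subtree.
At 14: go left to 38.
  38 is a leaf — visit 38.
Visit 14.
At 14: go right to 23.
  At 23: go left to 39.
    39 is a leaf — visit 39.
  Visit 23.
  At 23: go right to 20.
    At 20: go left to 8.
      At 8: no left child.
      Visit 8.
      At 8: go right to 24.
        24 is a leaf — visit 24.
    Visit 20.
    At 20: go right to 2.
      At 2: no left child.
      Visit 2.
      At 2: go right to 25.
        At 25: no left child.
        Visit 25.
        At 25: go right to 31.
          At 31: go left to 15.
            15 is a leaf — visit 15.
          Visit 31.
          At 31: no right child.
Full in-order sequence: 38, 14, 39, 23, 8, 24, 20, 2, 25, 15, 31.

1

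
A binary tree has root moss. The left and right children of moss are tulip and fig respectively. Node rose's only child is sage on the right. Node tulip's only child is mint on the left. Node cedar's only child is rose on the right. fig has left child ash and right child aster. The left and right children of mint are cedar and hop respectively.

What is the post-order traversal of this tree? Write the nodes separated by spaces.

Post-order visits the left subtree, then the right subtree, then the node.
At moss: go left to tulip.
  At tulip: go left to mint.
    At mint: go left to cedar.
      At cedar: no left child.
      At cedar: go right to rose.
        At rose: no left child.
        At rose: go right to sage.
          sage is a leaf — visit sage.
        Visit rose.
      Visit cedar.
    At mint: go right to hop.
      hop is a leaf — visit hop.
    Visit mint.
  At tulip: no right child.
  Visit tulip.
At moss: go right to fig.
  At fig: go left to ash.
    ash is a leaf — visit ash.
  At fig: go right to aster.
    aster is a leaf — visit aster.
  Visit fig.
Visit moss.

sage rose cedar hop mint tulip ash aster fig moss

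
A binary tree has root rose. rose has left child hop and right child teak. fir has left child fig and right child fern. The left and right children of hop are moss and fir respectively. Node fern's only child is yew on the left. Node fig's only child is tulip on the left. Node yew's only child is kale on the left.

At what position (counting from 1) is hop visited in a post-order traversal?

Post-order visits the left subtree, then the right subtree, then the node.
At rose: go left to hop.
  At hop: go left to moss.
    moss is a leaf — visit moss.
  At hop: go right to fir.
    At fir: go left to fig.
      At fig: go left to tulip.
        tulip is a leaf — visit tulip.
      At fig: no right child.
      Visit fig.
    At fir: go right to fern.
      At fern: go left to yew.
        At yew: go left to kale.
          kale is a leaf — visit kale.
        At yew: no right child.
        Visit yew.
      At fern: no right child.
      Visit fern.
    Visit fir.
  Visit hop.
At rose: go right to teak.
  teak is a leaf — visit teak.
Visit rose.
Full post-order sequence: moss, tulip, fig, kale, yew, fern, fir, hop, teak, rose.

8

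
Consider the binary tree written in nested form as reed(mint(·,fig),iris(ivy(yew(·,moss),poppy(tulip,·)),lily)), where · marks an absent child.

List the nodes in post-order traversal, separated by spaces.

Post-order visits the left subtree, then the right subtree, then the node.
At reed: go left to mint.
  At mint: no left child.
  At mint: go right to fig.
    fig is a leaf — visit fig.
  Visit mint.
At reed: go right to iris.
  At iris: go left to ivy.
    At ivy: go left to yew.
      At yew: no left child.
      At yew: go right to moss.
        moss is a leaf — visit moss.
      Visit yew.
    At ivy: go right to poppy.
      At poppy: go left to tulip.
        tulip is a leaf — visit tulip.
      At poppy: no right child.
      Visit poppy.
    Visit ivy.
  At iris: go right to lily.
    lily is a leaf — visit lily.
  Visit iris.
Visit reed.

fig mint moss yew tulip poppy ivy lily iris reed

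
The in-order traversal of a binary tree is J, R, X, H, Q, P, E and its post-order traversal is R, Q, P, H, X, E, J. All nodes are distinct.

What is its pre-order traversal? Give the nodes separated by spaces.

The last element of post-order is the root; it splits in-order into left and right subtrees.
Root J: left subtree has 0 nodes { }, right has 6 {R, X, H, Q, P, E}.
  Root E: left subtree has 5 nodes {R, X, H, Q, P}, right has 0 { }.
    Root X: left subtree has 1 node {R}, right has 3 {H, Q, P}.
      Root H: left subtree has 0 nodes { }, right has 2 {Q, P}.
        Root P: left subtree has 1 node {Q}, right has 0 { }.

J E X R H P Q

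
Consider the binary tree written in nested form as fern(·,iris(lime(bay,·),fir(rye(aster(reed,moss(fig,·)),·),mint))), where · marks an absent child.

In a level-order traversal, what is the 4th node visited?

fir

Level-order visits nodes level by level from the root, left to right within each level.
Level 0: fern
Level 1: iris
Level 2: lime, fir
Level 3: bay, rye, mint
Level 4: aster
Level 5: reed, moss
Level 6: fig
Full level-order sequence: fern, iris, lime, fir, bay, rye, mint, aster, reed, moss, fig.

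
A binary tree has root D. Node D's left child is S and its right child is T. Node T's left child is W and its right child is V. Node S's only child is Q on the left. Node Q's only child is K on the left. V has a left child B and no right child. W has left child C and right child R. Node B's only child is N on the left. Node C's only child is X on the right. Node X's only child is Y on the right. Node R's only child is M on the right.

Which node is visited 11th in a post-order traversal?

B

Post-order visits the left subtree, then the right subtree, then the node.
At D: go left to S.
  At S: go left to Q.
    At Q: go left to K.
      K is a leaf — visit K.
    At Q: no right child.
    Visit Q.
  At S: no right child.
  Visit S.
At D: go right to T.
  At T: go left to W.
    At W: go left to C.
      At C: no left child.
      At C: go right to X.
        At X: no left child.
        At X: go right to Y.
          Y is a leaf — visit Y.
        Visit X.
      Visit C.
    At W: go right to R.
      At R: no left child.
      At R: go right to M.
        M is a leaf — visit M.
      Visit R.
    Visit W.
  At T: go right to V.
    At V: go left to B.
      At B: go left to N.
        N is a leaf — visit N.
      At B: no right child.
      Visit B.
    At V: no right child.
    Visit V.
  Visit T.
Visit D.
Full post-order sequence: K, Q, S, Y, X, C, M, R, W, N, B, V, T, D.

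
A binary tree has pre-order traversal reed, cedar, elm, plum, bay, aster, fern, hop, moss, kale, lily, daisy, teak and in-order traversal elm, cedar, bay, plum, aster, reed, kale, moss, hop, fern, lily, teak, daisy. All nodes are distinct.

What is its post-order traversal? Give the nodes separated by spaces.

The first element of pre-order is the root; it splits in-order into left and right subtrees.
Root reed: left subtree has 5 nodes {elm, cedar, bay, plum, aster}, right has 7 {kale, moss, hop, fern, lily, teak, daisy}.
  Root cedar: left subtree has 1 node {elm}, right has 3 {bay, plum, aster}.
    Root plum: left subtree has 1 node {bay}, right has 1 {aster}.
  Root fern: left subtree has 3 nodes {kale, moss, hop}, right has 3 {lily, teak, daisy}.
    Root hop: left subtree has 2 nodes {kale, moss}, right has 0 { }.
      Root moss: left subtree has 1 node {kale}, right has 0 { }.
    Root lily: left subtree has 0 nodes { }, right has 2 {teak, daisy}.
      Root daisy: left subtree has 1 node {teak}, right has 0 { }.

elm bay aster plum cedar kale moss hop teak daisy lily fern reed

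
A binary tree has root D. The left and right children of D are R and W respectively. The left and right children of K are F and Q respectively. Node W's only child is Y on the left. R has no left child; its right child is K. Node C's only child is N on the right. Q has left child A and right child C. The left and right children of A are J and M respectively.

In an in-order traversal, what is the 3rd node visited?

In-order visits the left subtree, then the node, then the right subtree.
At D: go left to R.
  At R: no left child.
  Visit R.
  At R: go right to K.
    At K: go left to F.
      F is a leaf — visit F.
    Visit K.
    At K: go right to Q.
      At Q: go left to A.
        At A: go left to J.
          J is a leaf — visit J.
        Visit A.
        At A: go right to M.
          M is a leaf — visit M.
      Visit Q.
      At Q: go right to C.
        At C: no left child.
        Visit C.
        At C: go right to N.
          N is a leaf — visit N.
Visit D.
At D: go right to W.
  At W: go left to Y.
    Y is a leaf — visit Y.
  Visit W.
  At W: no right child.
Full in-order sequence: R, F, K, J, A, M, Q, C, N, D, Y, W.

K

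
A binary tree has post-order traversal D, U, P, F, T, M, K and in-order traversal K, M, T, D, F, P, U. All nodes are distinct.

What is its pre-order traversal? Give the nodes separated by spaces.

The last element of post-order is the root; it splits in-order into left and right subtrees.
Root K: left subtree has 0 nodes { }, right has 6 {M, T, D, F, P, U}.
  Root M: left subtree has 0 nodes { }, right has 5 {T, D, F, P, U}.
    Root T: left subtree has 0 nodes { }, right has 4 {D, F, P, U}.
      Root F: left subtree has 1 node {D}, right has 2 {P, U}.
        Root P: left subtree has 0 nodes { }, right has 1 {U}.

K M T F D P U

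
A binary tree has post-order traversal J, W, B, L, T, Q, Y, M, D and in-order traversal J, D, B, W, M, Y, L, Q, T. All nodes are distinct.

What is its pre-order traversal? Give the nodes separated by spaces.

D J M B W Y Q L T

The last element of post-order is the root; it splits in-order into left and right subtrees.
Root D: left subtree has 1 node {J}, right has 7 {B, W, M, Y, L, Q, T}.
  Root M: left subtree has 2 nodes {B, W}, right has 4 {Y, L, Q, T}.
    Root B: left subtree has 0 nodes { }, right has 1 {W}.
    Root Y: left subtree has 0 nodes { }, right has 3 {L, Q, T}.
      Root Q: left subtree has 1 node {L}, right has 1 {T}.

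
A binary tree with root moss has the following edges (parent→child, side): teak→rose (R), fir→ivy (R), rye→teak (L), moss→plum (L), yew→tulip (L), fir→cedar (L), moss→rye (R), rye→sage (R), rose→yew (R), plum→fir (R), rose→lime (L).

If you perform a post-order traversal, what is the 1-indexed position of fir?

Post-order visits the left subtree, then the right subtree, then the node.
At moss: go left to plum.
  At plum: no left child.
  At plum: go right to fir.
    At fir: go left to cedar.
      cedar is a leaf — visit cedar.
    At fir: go right to ivy.
      ivy is a leaf — visit ivy.
    Visit fir.
  Visit plum.
At moss: go right to rye.
  At rye: go left to teak.
    At teak: no left child.
    At teak: go right to rose.
      At rose: go left to lime.
        lime is a leaf — visit lime.
      At rose: go right to yew.
        At yew: go left to tulip.
          tulip is a leaf — visit tulip.
        At yew: no right child.
        Visit yew.
      Visit rose.
    Visit teak.
  At rye: go right to sage.
    sage is a leaf — visit sage.
  Visit rye.
Visit moss.
Full post-order sequence: cedar, ivy, fir, plum, lime, tulip, yew, rose, teak, sage, rye, moss.

3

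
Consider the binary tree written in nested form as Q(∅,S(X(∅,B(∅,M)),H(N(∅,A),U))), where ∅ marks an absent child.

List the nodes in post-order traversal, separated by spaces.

Post-order visits the left subtree, then the right subtree, then the node.
At Q: no left child.
At Q: go right to S.
  At S: go left to X.
    At X: no left child.
    At X: go right to B.
      At B: no left child.
      At B: go right to M.
        M is a leaf — visit M.
      Visit B.
    Visit X.
  At S: go right to H.
    At H: go left to N.
      At N: no left child.
      At N: go right to A.
        A is a leaf — visit A.
      Visit N.
    At H: go right to U.
      U is a leaf — visit U.
    Visit H.
  Visit S.
Visit Q.

M B X A N U H S Q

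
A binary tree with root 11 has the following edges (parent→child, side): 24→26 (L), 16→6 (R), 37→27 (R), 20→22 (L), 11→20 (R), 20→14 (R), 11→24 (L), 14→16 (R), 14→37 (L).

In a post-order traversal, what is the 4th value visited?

Post-order visits the left subtree, then the right subtree, then the node.
At 11: go left to 24.
  At 24: go left to 26.
    26 is a leaf — visit 26.
  At 24: no right child.
  Visit 24.
At 11: go right to 20.
  At 20: go left to 22.
    22 is a leaf — visit 22.
  At 20: go right to 14.
    At 14: go left to 37.
      At 37: no left child.
      At 37: go right to 27.
        27 is a leaf — visit 27.
      Visit 37.
    At 14: go right to 16.
      At 16: no left child.
      At 16: go right to 6.
        6 is a leaf — visit 6.
      Visit 16.
    Visit 14.
  Visit 20.
Visit 11.
Full post-order sequence: 26, 24, 22, 27, 37, 6, 16, 14, 20, 11.

27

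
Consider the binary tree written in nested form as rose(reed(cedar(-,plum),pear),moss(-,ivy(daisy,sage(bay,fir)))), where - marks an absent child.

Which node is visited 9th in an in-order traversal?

bay

In-order visits the left subtree, then the node, then the right subtree.
At rose: go left to reed.
  At reed: go left to cedar.
    At cedar: no left child.
    Visit cedar.
    At cedar: go right to plum.
      plum is a leaf — visit plum.
  Visit reed.
  At reed: go right to pear.
    pear is a leaf — visit pear.
Visit rose.
At rose: go right to moss.
  At moss: no left child.
  Visit moss.
  At moss: go right to ivy.
    At ivy: go left to daisy.
      daisy is a leaf — visit daisy.
    Visit ivy.
    At ivy: go right to sage.
      At sage: go left to bay.
        bay is a leaf — visit bay.
      Visit sage.
      At sage: go right to fir.
        fir is a leaf — visit fir.
Full in-order sequence: cedar, plum, reed, pear, rose, moss, daisy, ivy, bay, sage, fir.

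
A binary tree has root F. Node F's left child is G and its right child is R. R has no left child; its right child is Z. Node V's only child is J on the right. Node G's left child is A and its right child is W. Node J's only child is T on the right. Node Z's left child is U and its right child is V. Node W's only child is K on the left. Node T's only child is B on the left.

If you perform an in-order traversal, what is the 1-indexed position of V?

9

In-order visits the left subtree, then the node, then the right subtree.
At F: go left to G.
  At G: go left to A.
    A is a leaf — visit A.
  Visit G.
  At G: go right to W.
    At W: go left to K.
      K is a leaf — visit K.
    Visit W.
    At W: no right child.
Visit F.
At F: go right to R.
  At R: no left child.
  Visit R.
  At R: go right to Z.
    At Z: go left to U.
      U is a leaf — visit U.
    Visit Z.
    At Z: go right to V.
      At V: no left child.
      Visit V.
      At V: go right to J.
        At J: no left child.
        Visit J.
        At J: go right to T.
          At T: go left to B.
            B is a leaf — visit B.
          Visit T.
          At T: no right child.
Full in-order sequence: A, G, K, W, F, R, U, Z, V, J, B, T.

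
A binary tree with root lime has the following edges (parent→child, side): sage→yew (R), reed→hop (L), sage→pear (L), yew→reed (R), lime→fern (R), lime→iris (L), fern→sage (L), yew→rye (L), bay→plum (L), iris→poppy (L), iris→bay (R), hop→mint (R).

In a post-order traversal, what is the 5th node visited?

Post-order visits the left subtree, then the right subtree, then the node.
At lime: go left to iris.
  At iris: go left to poppy.
    poppy is a leaf — visit poppy.
  At iris: go right to bay.
    At bay: go left to plum.
      plum is a leaf — visit plum.
    At bay: no right child.
    Visit bay.
  Visit iris.
At lime: go right to fern.
  At fern: go left to sage.
    At sage: go left to pear.
      pear is a leaf — visit pear.
    At sage: go right to yew.
      At yew: go left to rye.
        rye is a leaf — visit rye.
      At yew: go right to reed.
        At reed: go left to hop.
          At hop: no left child.
          At hop: go right to mint.
            mint is a leaf — visit mint.
          Visit hop.
        At reed: no right child.
        Visit reed.
      Visit yew.
    Visit sage.
  At fern: no right child.
  Visit fern.
Visit lime.
Full post-order sequence: poppy, plum, bay, iris, pear, rye, mint, hop, reed, yew, sage, fern, lime.

pear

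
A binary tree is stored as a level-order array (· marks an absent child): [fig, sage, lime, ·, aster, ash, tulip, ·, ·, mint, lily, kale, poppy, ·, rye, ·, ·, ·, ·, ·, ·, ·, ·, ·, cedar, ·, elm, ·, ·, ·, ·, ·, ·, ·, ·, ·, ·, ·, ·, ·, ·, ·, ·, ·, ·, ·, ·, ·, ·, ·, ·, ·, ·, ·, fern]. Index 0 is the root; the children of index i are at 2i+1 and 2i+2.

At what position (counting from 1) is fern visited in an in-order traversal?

11

In-order visits the left subtree, then the node, then the right subtree.
At fig: go left to sage.
  At sage: no left child.
  Visit sage.
  At sage: go right to aster.
    At aster: go left to mint.
      mint is a leaf — visit mint.
    Visit aster.
    At aster: go right to lily.
      lily is a leaf — visit lily.
Visit fig.
At fig: go right to lime.
  At lime: go left to ash.
    At ash: go left to kale.
      At kale: no left child.
      Visit kale.
      At kale: go right to cedar.
        cedar is a leaf — visit cedar.
    Visit ash.
    At ash: go right to poppy.
      At poppy: no left child.
      Visit poppy.
      At poppy: go right to elm.
        At elm: no left child.
        Visit elm.
        At elm: go right to fern.
          fern is a leaf — visit fern.
  Visit lime.
  At lime: go right to tulip.
    At tulip: no left child.
    Visit tulip.
    At tulip: go right to rye.
      rye is a leaf — visit rye.
Full in-order sequence: sage, mint, aster, lily, fig, kale, cedar, ash, poppy, elm, fern, lime, tulip, rye.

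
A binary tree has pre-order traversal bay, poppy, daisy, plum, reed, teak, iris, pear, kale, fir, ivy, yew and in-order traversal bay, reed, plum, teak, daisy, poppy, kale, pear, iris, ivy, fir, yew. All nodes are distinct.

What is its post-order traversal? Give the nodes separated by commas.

reed, teak, plum, daisy, kale, pear, ivy, yew, fir, iris, poppy, bay

The first element of pre-order is the root; it splits in-order into left and right subtrees.
Root bay: left subtree has 0 nodes { }, right has 11 {reed, plum, teak, daisy, poppy, kale, pear, iris, ivy, fir, yew}.
  Root poppy: left subtree has 4 nodes {reed, plum, teak, daisy}, right has 6 {kale, pear, iris, ivy, fir, yew}.
    Root daisy: left subtree has 3 nodes {reed, plum, teak}, right has 0 { }.
      Root plum: left subtree has 1 node {reed}, right has 1 {teak}.
    Root iris: left subtree has 2 nodes {kale, pear}, right has 3 {ivy, fir, yew}.
      Root pear: left subtree has 1 node {kale}, right has 0 { }.
      Root fir: left subtree has 1 node {ivy}, right has 1 {yew}.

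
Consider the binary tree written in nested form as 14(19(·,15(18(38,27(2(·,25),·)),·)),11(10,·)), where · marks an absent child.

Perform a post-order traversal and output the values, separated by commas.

Post-order visits the left subtree, then the right subtree, then the node.
At 14: go left to 19.
  At 19: no left child.
  At 19: go right to 15.
    At 15: go left to 18.
      At 18: go left to 38.
        38 is a leaf — visit 38.
      At 18: go right to 27.
        At 27: go left to 2.
          At 2: no left child.
          At 2: go right to 25.
            25 is a leaf — visit 25.
          Visit 2.
        At 27: no right child.
        Visit 27.
      Visit 18.
    At 15: no right child.
    Visit 15.
  Visit 19.
At 14: go right to 11.
  At 11: go left to 10.
    10 is a leaf — visit 10.
  At 11: no right child.
  Visit 11.
Visit 14.

38, 25, 2, 27, 18, 15, 19, 10, 11, 14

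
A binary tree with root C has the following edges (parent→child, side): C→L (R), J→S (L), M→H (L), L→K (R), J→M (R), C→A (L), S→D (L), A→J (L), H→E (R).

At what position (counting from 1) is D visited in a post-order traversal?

1

Post-order visits the left subtree, then the right subtree, then the node.
At C: go left to A.
  At A: go left to J.
    At J: go left to S.
      At S: go left to D.
        D is a leaf — visit D.
      At S: no right child.
      Visit S.
    At J: go right to M.
      At M: go left to H.
        At H: no left child.
        At H: go right to E.
          E is a leaf — visit E.
        Visit H.
      At M: no right child.
      Visit M.
    Visit J.
  At A: no right child.
  Visit A.
At C: go right to L.
  At L: no left child.
  At L: go right to K.
    K is a leaf — visit K.
  Visit L.
Visit C.
Full post-order sequence: D, S, E, H, M, J, A, K, L, C.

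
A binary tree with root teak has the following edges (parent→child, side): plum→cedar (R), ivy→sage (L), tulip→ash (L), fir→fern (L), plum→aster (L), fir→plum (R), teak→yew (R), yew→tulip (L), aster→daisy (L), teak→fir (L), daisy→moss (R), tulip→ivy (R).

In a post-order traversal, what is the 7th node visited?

fir

Post-order visits the left subtree, then the right subtree, then the node.
At teak: go left to fir.
  At fir: go left to fern.
    fern is a leaf — visit fern.
  At fir: go right to plum.
    At plum: go left to aster.
      At aster: go left to daisy.
        At daisy: no left child.
        At daisy: go right to moss.
          moss is a leaf — visit moss.
        Visit daisy.
      At aster: no right child.
      Visit aster.
    At plum: go right to cedar.
      cedar is a leaf — visit cedar.
    Visit plum.
  Visit fir.
At teak: go right to yew.
  At yew: go left to tulip.
    At tulip: go left to ash.
      ash is a leaf — visit ash.
    At tulip: go right to ivy.
      At ivy: go left to sage.
        sage is a leaf — visit sage.
      At ivy: no right child.
      Visit ivy.
    Visit tulip.
  At yew: no right child.
  Visit yew.
Visit teak.
Full post-order sequence: fern, moss, daisy, aster, cedar, plum, fir, ash, sage, ivy, tulip, yew, teak.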